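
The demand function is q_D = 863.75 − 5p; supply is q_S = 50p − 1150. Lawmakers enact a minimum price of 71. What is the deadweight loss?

In inverse form: demand p = 172.75 − 0.2q, supply p = 23 + 0.02q.
Competitive equilibrium: 172.75 − 0.2q = 23 + 0.02q → q* = 680.6818, p* = 36.6136.
At the floor p = 71, quantity demanded = (172.75 − 71)/0.2 = 508.75.
Sellers' marginal cost at q' = 508.75: 23 + 0.02·508.75 = 33.175.
Δq = 680.6818 − 508.75 = 171.9318; wedge = 71 − 33.175 = 37.825.
DWL = ½ × 171.9318 × 37.825 = 3251.66.

3251.66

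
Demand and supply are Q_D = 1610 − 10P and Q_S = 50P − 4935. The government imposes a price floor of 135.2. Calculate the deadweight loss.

In inverse form: demand P = 161 − 0.1Q, supply P = 98.7 + 0.02Q.
Competitive equilibrium: 161 − 0.1Q = 98.7 + 0.02Q → Q* = 519.1667, P* = 109.0833.
At the floor P = 135.2, quantity demanded = (161 − 135.2)/0.1 = 258.
Sellers' marginal cost at Q' = 258: 98.7 + 0.02·258 = 103.86.
ΔQ = 519.1667 − 258 = 261.1667; wedge = 135.2 − 103.86 = 31.34.
The triangle = ½ × 261.1667 × 31.34 = 4092.48.

4092.48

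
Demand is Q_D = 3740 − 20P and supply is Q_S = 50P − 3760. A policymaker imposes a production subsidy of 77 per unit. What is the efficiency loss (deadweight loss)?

In inverse form: demand P = 187 − 0.05Q, supply P = 75.2 + 0.02Q.
Competitive equilibrium: 187 − 0.05Q = 75.2 + 0.02Q → Q* = 1597.1429, P* = 107.1429.
The subsidy lowers effective supply by 77: P = 0.02Q − 1.8.
New quantity: 187 − 0.05Q = 0.02Q − 1.8 → Q' = 2697.1429.
Overproduction ΔQ = 2697.1429 − 1597.1429 = 1100; wedge = subsidy = 77.
The triangle = ½ × 1100 × 77 = 42350.

42350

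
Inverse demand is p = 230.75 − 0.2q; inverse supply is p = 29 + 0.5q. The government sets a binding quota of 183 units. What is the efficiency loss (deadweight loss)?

3874.52

Competitive equilibrium: 230.75 − 0.2q = 29 + 0.5q → q* = 288.2143, p* = 173.1071.
At q = 183: demand price = 230.75 − 0.2·183 = 194.15; supply price = 29 + 0.5·183 = 120.5.
Δq = 288.2143 − 183 = 105.2143; wedge = 194.15 − 120.5 = 73.65.
Deadweight loss = ½ × 105.2143 × 73.65 = 3874.52.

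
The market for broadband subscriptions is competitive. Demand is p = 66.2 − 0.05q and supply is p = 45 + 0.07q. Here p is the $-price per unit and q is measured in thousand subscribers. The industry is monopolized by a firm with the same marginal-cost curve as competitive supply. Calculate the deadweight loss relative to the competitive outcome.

Competitive equilibrium: 66.2 − 0.05q = 45 + 0.07q → q* = 176.6667, p* = 57.3667.
Marginal revenue: MR = 66.2 − 0.1q. Set MR = MC: 66.2 − 0.1q = 45 + 0.07q → q_m = 124.7059.
Price p_m = 66.2 − 0.05·124.7059 = 59.9647; MC(q_m) = 45 + 0.07·124.7059 = 53.7294.
Competitive q* = 176.6667, so Δq = 51.9608; wedge = 59.9647 − 53.7294 = 6.2353.
Welfare loss = ½ × 51.9608 × 6.2353 = $162 thousand.

$162 thousand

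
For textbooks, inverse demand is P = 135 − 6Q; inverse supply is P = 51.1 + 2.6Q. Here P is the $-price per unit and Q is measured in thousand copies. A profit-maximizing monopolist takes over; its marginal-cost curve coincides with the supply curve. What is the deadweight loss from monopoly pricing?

Competitive equilibrium: 135 − 6Q = 51.1 + 2.6Q → Q* = 9.7558, P* = 76.4651.
Marginal revenue: MR = 135 − 12Q. Set MR = MC: 135 − 12Q = 51.1 + 2.6Q → Q_m = 5.7466.
Price P_m = 135 − 6·5.7466 = 100.5204; MC(Q_m) = 51.1 + 2.6·5.7466 = 66.0412.
Competitive Q* = 9.7558, so ΔQ = 4.0092; wedge = 100.5204 − 66.0412 = 34.4792.
The triangle = ½ × 4.0092 × 34.4792 = $69.12 thousand.

$69.12 thousand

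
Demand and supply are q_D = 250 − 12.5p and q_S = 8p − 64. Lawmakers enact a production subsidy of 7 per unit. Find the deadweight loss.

In inverse form: demand p = 20 − 0.08q, supply p = 8 + 0.125q.
Competitive equilibrium: 20 − 0.08q = 8 + 0.125q → q* = 58.5366, p* = 15.3171.
The subsidy lowers effective supply by 7: p = 1 + 0.125q.
New quantity: 20 − 0.08q = 1 + 0.125q → q' = 92.6829.
Overproduction Δq = 92.6829 − 58.5366 = 34.1463; wedge = subsidy = 7.
Welfare loss = ½ × 34.1463 × 7 = 119.51.

119.51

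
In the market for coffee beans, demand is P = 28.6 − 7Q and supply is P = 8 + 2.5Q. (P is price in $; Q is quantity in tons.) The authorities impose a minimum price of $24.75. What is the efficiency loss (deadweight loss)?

$12.44

Competitive equilibrium: 28.6 − 7Q = 8 + 2.5Q → Q* = 2.1684, P* = 13.4211.
At the floor P = 24.75, quantity demanded = (28.6 − 24.75)/7 = 0.55.
Sellers' marginal cost at Q' = 0.55: 8 + 2.5·0.55 = 9.375.
ΔQ = 2.1684 − 0.55 = 1.6184; wedge = 24.75 − 9.375 = 15.375.
Welfare loss = ½ × 1.6184 × 15.375 = $12.44.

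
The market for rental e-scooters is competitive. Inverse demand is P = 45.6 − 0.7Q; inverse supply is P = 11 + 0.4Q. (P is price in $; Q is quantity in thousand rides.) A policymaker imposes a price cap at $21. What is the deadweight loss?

Competitive equilibrium: 45.6 − 0.7Q = 11 + 0.4Q → Q* = 31.4545, P* = 23.5818.
At the ceiling P = 21, quantity supplied = (21 − 11)/0.4 = 25.
Willingness to pay at Q' = 25: 45.6 − 0.7·25 = 28.1.
ΔQ = 31.4545 − 25 = 6.4545; wedge = 28.1 − 21 = 7.1.
Deadweight loss = ½ × 6.4545 × 7.1 = $22.91 thousand.

$22.91 thousand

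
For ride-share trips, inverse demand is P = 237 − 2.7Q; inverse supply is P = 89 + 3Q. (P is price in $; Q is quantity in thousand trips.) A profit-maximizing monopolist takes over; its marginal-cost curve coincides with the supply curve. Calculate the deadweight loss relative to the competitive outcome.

$198.51 thousand

Competitive equilibrium: 237 − 2.7Q = 89 + 3Q → Q* = 25.9649, P* = 166.8947.
Marginal revenue: MR = 237 − 5.4Q. Set MR = MC: 237 − 5.4Q = 89 + 3Q → Q_m = 17.619.
Price P_m = 237 − 2.7·17.619 = 189.4287; MC(Q_m) = 89 + 3·17.619 = 141.857.
Competitive Q* = 25.9649, so ΔQ = 8.3459; wedge = 189.4287 − 141.857 = 47.5717.
The triangle = ½ × 8.3459 × 47.5717 = $198.51 thousand.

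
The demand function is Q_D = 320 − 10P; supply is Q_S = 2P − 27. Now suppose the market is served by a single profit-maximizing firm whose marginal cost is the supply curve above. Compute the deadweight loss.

In inverse form: demand P = 32 − 0.1Q, supply P = 13.5 + 0.5Q.
Competitive equilibrium: 32 − 0.1Q = 13.5 + 0.5Q → Q* = 30.8333, P* = 28.9167.
Marginal revenue: MR = 32 − 0.2Q. Set MR = MC: 32 − 0.2Q = 13.5 + 0.5Q → Q_m = 26.4286.
Price P_m = 32 − 0.1·26.4286 = 29.3571; MC(Q_m) = 13.5 + 0.5·26.4286 = 26.7143.
Competitive Q* = 30.8333, so ΔQ = 4.4047; wedge = 29.3571 − 26.7143 = 2.6428.
Welfare loss = ½ × 4.4047 × 2.6428 = 5.82.

5.82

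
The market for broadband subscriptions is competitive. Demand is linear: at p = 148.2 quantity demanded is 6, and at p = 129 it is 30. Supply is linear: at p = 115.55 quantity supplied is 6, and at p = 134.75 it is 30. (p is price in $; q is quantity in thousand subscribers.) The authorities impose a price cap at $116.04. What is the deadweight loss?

Demand slope = (129 − 148.2)/(30 − 6) = −0.8, so p = 153 − 0.8q.
Supply slope = (134.75 − 115.55)/(30 − 6) = 0.8, so p = 110.75 + 0.8q.
Competitive equilibrium: 153 − 0.8q = 110.75 + 0.8q → q* = 26.4063, p* = 131.875.
At the ceiling p = 116.04, quantity supplied = (116.04 − 110.75)/0.8 = 6.6125.
Willingness to pay at q' = 6.6125: 153 − 0.8·6.6125 = 147.71.
Δq = 26.4063 − 6.6125 = 19.7938; wedge = 147.71 − 116.04 = 31.67.
DWL = ½ × 19.7938 × 31.67 = $313.43 thousand.

$313.43 thousand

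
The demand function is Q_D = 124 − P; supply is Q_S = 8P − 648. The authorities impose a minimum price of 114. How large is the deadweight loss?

448.03

In inverse form: demand P = 124 − Q, supply P = 81 + 0.125Q.
Competitive equilibrium: 124 − Q = 81 + 0.125Q → Q* = 38.2222, P* = 85.7778.
At the floor P = 114, quantity demanded = (124 − 114)/1 = 10.
Sellers' marginal cost at Q' = 10: 81 + 0.125·10 = 82.25.
ΔQ = 38.2222 − 10 = 28.2222; wedge = 114 − 82.25 = 31.75.
Welfare loss = ½ × 28.2222 × 31.75 = 448.03.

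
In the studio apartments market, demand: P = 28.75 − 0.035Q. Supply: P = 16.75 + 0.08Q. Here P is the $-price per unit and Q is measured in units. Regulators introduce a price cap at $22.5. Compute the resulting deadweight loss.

$60.63

Competitive equilibrium: 28.75 − 0.035Q = 16.75 + 0.08Q → Q* = 104.3478, P* = 25.0978.
At the ceiling P = 22.5, quantity supplied = (22.5 − 16.75)/0.08 = 71.875.
Willingness to pay at Q' = 71.875: 28.75 − 0.035·71.875 = 26.2344.
ΔQ = 104.3478 − 71.875 = 32.4728; wedge = 26.2344 − 22.5 = 3.7344.
Welfare loss = ½ × 32.4728 × 3.7344 = $60.63.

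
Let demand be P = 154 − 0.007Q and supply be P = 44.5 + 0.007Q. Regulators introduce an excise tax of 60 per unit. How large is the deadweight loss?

Competitive equilibrium: 154 − 0.007Q = 44.5 + 0.007Q → Q* = 7821.4286, P* = 99.25.
With the tax, the buyer price exceeds the seller price by 60: (154 − 0.007Q) − (44.5 + 0.007Q) = 60 → Q' = 3535.7143.
ΔQ = 7821.4286 − 3535.7143 = 4285.7143; the wedge equals the tax, 60.
Welfare loss = ½ × 4285.7143 × 60 = 128571.43.

128571.43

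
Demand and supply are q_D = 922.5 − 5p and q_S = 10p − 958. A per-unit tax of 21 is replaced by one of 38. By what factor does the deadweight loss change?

3.274

In inverse form: demand p = 184.5 − 0.2q, supply p = 95.8 + 0.1q.
Competitive equilibrium: 184.5 − 0.2q = 95.8 + 0.1q → q* = 295.6667, p* = 125.3667.
For a per-unit tax t: Δq = t/0.3, so DWL = ½·t·(t/0.3) = t²/0.6.
At t = 21: DWL = 735. At t = 38: DWL = 2406.667.
Ratio = (38/21)² = 3.274.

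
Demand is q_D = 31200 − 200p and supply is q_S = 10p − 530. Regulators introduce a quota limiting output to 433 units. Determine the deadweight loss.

15763.22

In inverse form: demand p = 156 − 0.005q, supply p = 53 + 0.1q.
Competitive equilibrium: 156 − 0.005q = 53 + 0.1q → q* = 980.9524, p* = 151.0952.
At q = 433: demand price = 156 − 0.005·433 = 153.835; supply price = 53 + 0.1·433 = 96.3.
Δq = 980.9524 − 433 = 547.9524; wedge = 153.835 − 96.3 = 57.535.
Welfare loss = ½ × 547.9524 × 57.535 = 15763.22.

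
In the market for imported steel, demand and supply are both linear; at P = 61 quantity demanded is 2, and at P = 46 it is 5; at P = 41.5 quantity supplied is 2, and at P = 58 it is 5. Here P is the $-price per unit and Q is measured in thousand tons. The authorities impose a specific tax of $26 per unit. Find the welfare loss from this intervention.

Demand slope = (46 − 61)/(5 − 2) = −5, so P = 71 − 5Q.
Supply slope = (58 − 41.5)/(5 − 2) = 5.5, so P = 30.5 + 5.5Q.
Competitive equilibrium: 71 − 5Q = 30.5 + 5.5Q → Q* = 3.8571, P* = 51.7143.
With the tax, the buyer price exceeds the seller price by 26: (71 − 5Q) − (30.5 + 5.5Q) = 26 → Q' = 1.381.
ΔQ = 3.8571 − 1.381 = 2.4761; the wedge equals the tax, 26.
The triangle = ½ × 2.4761 × 26 = $32.19 thousand.

$32.19 thousand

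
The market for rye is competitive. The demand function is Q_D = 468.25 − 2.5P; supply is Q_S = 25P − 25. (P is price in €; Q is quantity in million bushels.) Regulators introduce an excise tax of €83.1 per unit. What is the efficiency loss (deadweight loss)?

€7847.28 million

In inverse form: demand P = 187.3 − 0.4Q, supply P = 1 + 0.04Q.
Competitive equilibrium: 187.3 − 0.4Q = 1 + 0.04Q → Q* = 423.4091, P* = 17.9364.
With the tax, the buyer price exceeds the seller price by 83.1: (187.3 − 0.4Q) − (1 + 0.04Q) = 83.1 → Q' = 234.5455.
ΔQ = 423.4091 − 234.5455 = 188.8636; the wedge equals the tax, 83.1.
Welfare loss = ½ × 188.8636 × 83.1 = €7847.28 million.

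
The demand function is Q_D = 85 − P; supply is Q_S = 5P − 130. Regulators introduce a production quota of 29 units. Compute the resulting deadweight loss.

244.02

In inverse form: demand P = 85 − Q, supply P = 26 + 0.2Q.
Competitive equilibrium: 85 − Q = 26 + 0.2Q → Q* = 49.1667, P* = 35.8333.
At Q = 29: demand price = 85 − 1·29 = 56; supply price = 26 + 0.2·29 = 31.8.
ΔQ = 49.1667 − 29 = 20.1667; wedge = 56 − 31.8 = 24.2.
Deadweight loss = ½ × 20.1667 × 24.2 = 244.02.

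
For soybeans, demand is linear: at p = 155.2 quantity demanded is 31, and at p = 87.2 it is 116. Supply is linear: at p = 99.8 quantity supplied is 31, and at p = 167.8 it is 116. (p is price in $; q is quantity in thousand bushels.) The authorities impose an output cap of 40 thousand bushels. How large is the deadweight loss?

$525.31 thousand

Demand slope = (87.2 − 155.2)/(116 − 31) = −0.8, so p = 180 − 0.8q.
Supply slope = (167.8 − 99.8)/(116 − 31) = 0.8, so p = 75 + 0.8q.
Competitive equilibrium: 180 − 0.8q = 75 + 0.8q → q* = 65.625, p* = 127.5.
At q = 40: demand price = 180 − 0.8·40 = 148; supply price = 75 + 0.8·40 = 107.
Δq = 65.625 − 40 = 25.625; wedge = 148 − 107 = 41.
Deadweight loss = ½ × 25.625 × 41 = $525.31 thousand.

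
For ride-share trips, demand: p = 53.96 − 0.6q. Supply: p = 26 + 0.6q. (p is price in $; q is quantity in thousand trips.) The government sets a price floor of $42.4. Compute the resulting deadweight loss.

$9.76 thousand

Competitive equilibrium: 53.96 − 0.6q = 26 + 0.6q → q* = 23.3, p* = 39.98.
At the floor p = 42.4, quantity demanded = (53.96 − 42.4)/0.6 = 19.2667.
Sellers' marginal cost at q' = 19.2667: 26 + 0.6·19.2667 = 37.56.
Δq = 23.3 − 19.2667 = 4.0333; wedge = 42.4 − 37.56 = 4.84.
Deadweight loss = ½ × 4.0333 × 4.84 = $9.76 thousand.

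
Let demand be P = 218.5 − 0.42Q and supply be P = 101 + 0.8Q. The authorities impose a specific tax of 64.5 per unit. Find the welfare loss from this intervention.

Competitive equilibrium: 218.5 − 0.42Q = 101 + 0.8Q → Q* = 96.3115, P* = 178.0492.
With the tax, the buyer price exceeds the seller price by 64.5: (218.5 − 0.42Q) − (101 + 0.8Q) = 64.5 → Q' = 43.4426.
ΔQ = 96.3115 − 43.4426 = 52.8689; the wedge equals the tax, 64.5.
Deadweight loss = ½ × 52.8689 × 64.5 = 1705.02.

1705.02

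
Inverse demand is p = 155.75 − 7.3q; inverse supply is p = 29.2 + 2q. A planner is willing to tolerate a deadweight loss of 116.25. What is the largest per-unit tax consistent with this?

46.5

Competitive equilibrium: 155.75 − 7.3q = 29.2 + 2q → q* = 13.6075, p* = 56.4151.
A tax t gives Δq = t/9.3 and wedge t, so DWL = t²/18.6.
t²/18.6 = 116.25 → t² = 2162.25 → t = 46.5.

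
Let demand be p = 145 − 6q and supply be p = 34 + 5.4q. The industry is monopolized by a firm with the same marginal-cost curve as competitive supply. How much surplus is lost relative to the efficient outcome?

64.26

Competitive equilibrium: 145 − 6q = 34 + 5.4q → q* = 9.7368, p* = 86.5789.
Marginal revenue: MR = 145 − 12q. Set MR = MC: 145 − 12q = 34 + 5.4q → q_m = 6.3793.
Price p_m = 145 − 6·6.3793 = 106.7242; MC(q_m) = 34 + 5.4·6.3793 = 68.4482.
Competitive q* = 9.7368, so Δq = 3.3575; wedge = 106.7242 − 68.4482 = 38.276.
Welfare loss = ½ × 3.3575 × 38.276 = 64.26.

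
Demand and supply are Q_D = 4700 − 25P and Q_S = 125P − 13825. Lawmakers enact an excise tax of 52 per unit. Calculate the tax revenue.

In inverse form: demand P = 188 − 0.04Q, supply P = 110.6 + 0.008Q.
Competitive equilibrium: 188 − 0.04Q = 110.6 + 0.008Q → Q* = 1612.5, P* = 123.5.
With the tax, the buyer price exceeds the seller price by 52: (188 − 0.04Q) − (110.6 + 0.008Q) = 52 → Q' = 529.1667.
Tax revenue = 52 × 529.1667 = 27516.67.

27516.67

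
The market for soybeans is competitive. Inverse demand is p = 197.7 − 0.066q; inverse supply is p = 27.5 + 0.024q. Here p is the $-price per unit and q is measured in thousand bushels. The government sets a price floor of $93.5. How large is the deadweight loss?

$4389.56 thousand

Competitive equilibrium: 197.7 − 0.066q = 27.5 + 0.024q → q* = 1891.1111, p* = 72.8867.
At the floor p = 93.5, quantity demanded = (197.7 − 93.5)/0.066 = 1578.7879.
Sellers' marginal cost at q' = 1578.7879: 27.5 + 0.024·1578.7879 = 65.3909.
Δq = 1891.1111 − 1578.7879 = 312.3232; wedge = 93.5 − 65.3909 = 28.1091.
DWL = ½ × 312.3232 × 28.1091 = $4389.56 thousand.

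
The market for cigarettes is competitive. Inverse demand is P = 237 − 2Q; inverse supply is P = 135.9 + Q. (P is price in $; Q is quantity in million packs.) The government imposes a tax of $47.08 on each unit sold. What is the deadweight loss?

Competitive equilibrium: 237 − 2Q = 135.9 + Q → Q* = 33.7, P* = 169.6.
With the tax, the buyer price exceeds the seller price by 47.08: (237 − 2Q) − (135.9 + Q) = 47.08 → Q' = 18.0067.
ΔQ = 33.7 − 18.0067 = 15.6933; the wedge equals the tax, 47.08.
The triangle = ½ × 15.6933 × 47.08 = $369.42 million.

$369.42 million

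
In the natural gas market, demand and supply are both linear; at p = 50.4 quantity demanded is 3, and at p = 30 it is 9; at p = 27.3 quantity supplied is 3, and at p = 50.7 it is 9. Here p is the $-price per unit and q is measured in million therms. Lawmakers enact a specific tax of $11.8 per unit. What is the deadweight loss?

Demand slope = (30 − 50.4)/(9 − 3) = −3.4, so p = 60.6 − 3.4q.
Supply slope = (50.7 − 27.3)/(9 − 3) = 3.9, so p = 15.6 + 3.9q.
Competitive equilibrium: 60.6 − 3.4q = 15.6 + 3.9q → q* = 6.1644, p* = 39.6411.
With the tax, the buyer price exceeds the seller price by 11.8: (60.6 − 3.4q) − (15.6 + 3.9q) = 11.8 → q' = 4.5479.
Δq = 6.1644 − 4.5479 = 1.6165; the wedge equals the tax, 11.8.
Welfare loss = ½ × 1.6165 × 11.8 = $9.54 million.

$9.54 million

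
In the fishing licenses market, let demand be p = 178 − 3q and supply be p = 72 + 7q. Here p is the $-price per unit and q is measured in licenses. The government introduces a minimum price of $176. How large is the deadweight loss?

$493.36

Competitive equilibrium: 178 − 3q = 72 + 7q → q* = 10.6, p* = 146.2.
At the floor p = 176, quantity demanded = (178 − 176)/3 = 0.66667.
Sellers' marginal cost at q' = 0.66667: 72 + 7·0.66667 = 76.66669.
Δq = 10.6 − 0.66667 = 9.93333; wedge = 176 − 76.66669 = 99.33331.
Welfare loss = ½ × 9.93333 × 99.33331 = $493.36.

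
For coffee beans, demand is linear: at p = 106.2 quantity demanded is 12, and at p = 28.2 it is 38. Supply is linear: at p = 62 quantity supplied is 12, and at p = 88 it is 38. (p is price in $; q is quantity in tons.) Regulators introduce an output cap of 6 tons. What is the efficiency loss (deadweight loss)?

Demand slope = (28.2 − 106.2)/(38 − 12) = −3, so p = 142.2 − 3q.
Supply slope = (88 − 62)/(38 − 12) = 1, so p = 50 + q.
Competitive equilibrium: 142.2 − 3q = 50 + q → q* = 23.05, p* = 73.05.
At q = 6: demand price = 142.2 − 3·6 = 124.2; supply price = 50 + 1·6 = 56.
Δq = 23.05 − 6 = 17.05; wedge = 124.2 − 56 = 68.2.
Welfare loss = ½ × 17.05 × 68.2 = $581.405.

$581.405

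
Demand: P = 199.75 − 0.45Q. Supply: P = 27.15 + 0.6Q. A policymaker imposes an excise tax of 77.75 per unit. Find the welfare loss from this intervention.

2878.60

Competitive equilibrium: 199.75 − 0.45Q = 27.15 + 0.6Q → Q* = 164.381, P* = 125.7786.
With the tax, the buyer price exceeds the seller price by 77.75: (199.75 − 0.45Q) − (27.15 + 0.6Q) = 77.75 → Q' = 90.3333.
ΔQ = 164.381 − 90.3333 = 74.0477; the wedge equals the tax, 77.75.
Deadweight loss = ½ × 74.0477 × 77.75 = 2878.60.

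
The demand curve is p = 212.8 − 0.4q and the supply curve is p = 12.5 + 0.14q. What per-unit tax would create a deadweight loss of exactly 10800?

Competitive equilibrium: 212.8 − 0.4q = 12.5 + 0.14q → q* = 370.9259, p* = 64.4296.
A tax t gives Δq = t/0.54 and wedge t, so DWL = t²/1.08.
t²/1.08 = 10800 → t² = 11664 → t = 108.

108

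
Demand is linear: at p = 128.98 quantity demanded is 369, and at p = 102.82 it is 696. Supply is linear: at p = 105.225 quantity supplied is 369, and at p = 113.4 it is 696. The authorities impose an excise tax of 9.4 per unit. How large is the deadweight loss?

Demand slope = (102.82 − 128.98)/(696 − 369) = −0.08, so p = 158.5 − 0.08q.
Supply slope = (113.4 − 105.225)/(696 − 369) = 0.025, so p = 96 + 0.025q.
Competitive equilibrium: 158.5 − 0.08q = 96 + 0.025q → q* = 595.2381, p* = 110.881.
With the tax, the buyer price exceeds the seller price by 9.4: (158.5 − 0.08q) − (96 + 0.025q) = 9.4 → q' = 505.7143.
Δq = 595.2381 − 505.7143 = 89.5238; the wedge equals the tax, 9.4.
The triangle = ½ × 89.5238 × 9.4 = 420.76.

420.76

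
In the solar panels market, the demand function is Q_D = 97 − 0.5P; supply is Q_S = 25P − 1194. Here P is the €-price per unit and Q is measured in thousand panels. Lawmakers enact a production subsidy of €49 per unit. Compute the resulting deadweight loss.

€588.48 thousand

In inverse form: demand P = 194 − 2Q, supply P = 47.76 + 0.04Q.
Competitive equilibrium: 194 − 2Q = 47.76 + 0.04Q → Q* = 71.6863, P* = 50.6275.
The subsidy lowers effective supply by 49: P = 0.04Q − 1.24.
New quantity: 194 − 2Q = 0.04Q − 1.24 → Q' = 95.7059.
Overproduction ΔQ = 95.7059 − 71.6863 = 24.0196; wedge = subsidy = 49.
The triangle = ½ × 24.0196 × 49 = €588.48 thousand.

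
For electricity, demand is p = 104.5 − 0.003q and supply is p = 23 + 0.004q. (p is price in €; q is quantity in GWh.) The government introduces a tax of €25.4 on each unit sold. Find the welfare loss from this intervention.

€46082.86

Competitive equilibrium: 104.5 − 0.003q = 23 + 0.004q → q* = 11642.8571, p* = 69.5714.
With the tax, the buyer price exceeds the seller price by 25.4: (104.5 − 0.003q) − (23 + 0.004q) = 25.4 → q' = 8014.2857.
Δq = 11642.8571 − 8014.2857 = 3628.5714; the wedge equals the tax, 25.4.
The triangle = ½ × 3628.5714 × 25.4 = €46082.86.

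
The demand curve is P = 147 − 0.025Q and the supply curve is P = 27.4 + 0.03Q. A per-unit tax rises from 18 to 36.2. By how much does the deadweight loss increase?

Competitive equilibrium: 147 − 0.025Q = 27.4 + 0.03Q → Q* = 2174.5455, P* = 92.6364.
For a per-unit tax t: ΔQ = t/0.055, so DWL = ½·t·(t/0.055) = t²/0.11.
At t = 18: DWL = 2945.455. At t = 36.2: DWL = 11913.091.
Increase = 11913.091 − 2945.455 = 8967.64.

8967.64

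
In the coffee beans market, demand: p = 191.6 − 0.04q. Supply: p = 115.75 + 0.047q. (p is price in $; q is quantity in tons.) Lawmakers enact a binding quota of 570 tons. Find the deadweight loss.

Competitive equilibrium: 191.6 − 0.04q = 115.75 + 0.047q → q* = 871.8391, p* = 156.7264.
At q = 570: demand price = 191.6 − 0.04·570 = 168.8; supply price = 115.75 + 0.047·570 = 142.54.
Δq = 871.8391 − 570 = 301.8391; wedge = 168.8 − 142.54 = 26.26.
The triangle = ½ × 301.8391 × 26.26 = $3963.15.

$3963.15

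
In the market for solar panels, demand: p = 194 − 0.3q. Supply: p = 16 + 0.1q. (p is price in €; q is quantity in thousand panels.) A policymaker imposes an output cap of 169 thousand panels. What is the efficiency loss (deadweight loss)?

€15235.20 thousand

Competitive equilibrium: 194 − 0.3q = 16 + 0.1q → q* = 445, p* = 60.5.
At q = 169: demand price = 194 − 0.3·169 = 143.3; supply price = 16 + 0.1·169 = 32.9.
Δq = 445 − 169 = 276; wedge = 143.3 − 32.9 = 110.4.
The triangle = ½ × 276 × 110.4 = €15235.20 thousand.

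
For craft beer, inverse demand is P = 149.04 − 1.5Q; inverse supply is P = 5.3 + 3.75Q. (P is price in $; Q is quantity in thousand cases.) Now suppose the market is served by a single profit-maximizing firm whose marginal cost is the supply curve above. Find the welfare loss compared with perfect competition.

$97.17 thousand

Competitive equilibrium: 149.04 − 1.5Q = 5.3 + 3.75Q → Q* = 27.379, P* = 107.9714.
Marginal revenue: MR = 149.04 − 3Q. Set MR = MC: 149.04 − 3Q = 5.3 + 3.75Q → Q_m = 21.2948.
Price P_m = 149.04 − 1.5·21.2948 = 117.0978; MC(Q_m) = 5.3 + 3.75·21.2948 = 85.1555.
Competitive Q* = 27.379, so ΔQ = 6.0842; wedge = 117.0978 − 85.1555 = 31.9423.
Welfare loss = ½ × 6.0842 × 31.9423 = $97.17 thousand.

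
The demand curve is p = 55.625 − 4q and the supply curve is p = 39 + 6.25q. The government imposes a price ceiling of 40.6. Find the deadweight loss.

9.56

Competitive equilibrium: 55.625 − 4q = 39 + 6.25q → q* = 1.622, p* = 49.1372.
At the ceiling p = 40.6, quantity supplied = (40.6 − 39)/6.25 = 0.256.
Willingness to pay at q' = 0.256: 55.625 − 4·0.256 = 54.601.
Δq = 1.622 − 0.256 = 1.366; wedge = 54.601 − 40.6 = 14.001.
Welfare loss = ½ × 1.366 × 14.001 = 9.56.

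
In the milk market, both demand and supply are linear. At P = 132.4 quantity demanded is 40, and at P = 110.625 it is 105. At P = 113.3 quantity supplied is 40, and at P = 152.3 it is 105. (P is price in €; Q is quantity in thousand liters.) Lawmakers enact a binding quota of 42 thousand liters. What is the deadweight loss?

€158.76 thousand

Demand slope = (110.625 − 132.4)/(105 − 40) = −0.335, so P = 145.8 − 0.335Q.
Supply slope = (152.3 − 113.3)/(105 − 40) = 0.6, so P = 89.3 + 0.6Q.
Competitive equilibrium: 145.8 − 0.335Q = 89.3 + 0.6Q → Q* = 60.4278, P* = 125.5567.
At Q = 42: demand price = 145.8 − 0.335·42 = 131.73; supply price = 89.3 + 0.6·42 = 114.5.
ΔQ = 60.4278 − 42 = 18.4278; wedge = 131.73 − 114.5 = 17.23.
Welfare loss = ½ × 18.4278 × 17.23 = €158.76 thousand.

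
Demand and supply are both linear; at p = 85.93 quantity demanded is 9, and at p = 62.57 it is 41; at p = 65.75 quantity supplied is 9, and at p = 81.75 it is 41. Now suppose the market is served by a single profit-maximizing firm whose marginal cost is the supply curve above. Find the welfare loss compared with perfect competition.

Demand slope = (62.57 − 85.93)/(41 − 9) = −0.73, so p = 92.5 − 0.73q.
Supply slope = (81.75 − 65.75)/(41 − 9) = 0.5, so p = 61.25 + 0.5q.
Competitive equilibrium: 92.5 − 0.73q = 61.25 + 0.5q → q* = 25.4065, p* = 73.9533.
Marginal revenue: MR = 92.5 − 1.46q. Set MR = MC: 92.5 − 1.46q = 61.25 + 0.5q → q_m = 15.9439.
Price p_m = 92.5 − 0.73·15.9439 = 80.861; MC(q_m) = 61.25 + 0.5·15.9439 = 69.222.
Competitive q* = 25.4065, so Δq = 9.4626; wedge = 80.861 − 69.222 = 11.639.
Deadweight loss = ½ × 9.4626 × 11.639 = 55.07.

55.07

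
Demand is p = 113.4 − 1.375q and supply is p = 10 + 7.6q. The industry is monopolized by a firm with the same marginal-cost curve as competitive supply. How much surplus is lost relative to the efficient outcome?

10.51

Competitive equilibrium: 113.4 − 1.375q = 10 + 7.6q → q* = 11.5209, p* = 97.5588.
Marginal revenue: MR = 113.4 − 2.75q. Set MR = MC: 113.4 − 2.75q = 10 + 7.6q → q_m = 9.9903.
Price p_m = 113.4 − 1.375·9.9903 = 99.6633; MC(q_m) = 10 + 7.6·9.9903 = 85.9263.
Competitive q* = 11.5209, so Δq = 1.5306; wedge = 99.6633 − 85.9263 = 13.737.
The triangle = ½ × 1.5306 × 13.737 = 10.51.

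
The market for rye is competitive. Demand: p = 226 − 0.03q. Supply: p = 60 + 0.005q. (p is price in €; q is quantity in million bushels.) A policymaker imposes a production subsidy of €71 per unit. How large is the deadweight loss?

Competitive equilibrium: 226 − 0.03q = 60 + 0.005q → q* = 4742.8571, p* = 83.7143.
The subsidy lowers effective supply by 71: p = 0.005q − 11.
New quantity: 226 − 0.03q = 0.005q − 11 → q' = 6771.4286.
Overproduction Δq = 6771.4286 − 4742.8571 = 2028.5715; wedge = subsidy = 71.
Deadweight loss = ½ × 2028.5715 × 71 = €72014.29 million.

€72014.29 million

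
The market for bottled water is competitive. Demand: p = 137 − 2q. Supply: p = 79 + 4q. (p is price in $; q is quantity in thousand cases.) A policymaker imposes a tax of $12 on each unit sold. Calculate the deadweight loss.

$12 thousand

Competitive equilibrium: 137 − 2q = 79 + 4q → q* = 9.6667, p* = 117.6667.
With the tax, the buyer price exceeds the seller price by 12: (137 − 2q) − (79 + 4q) = 12 → q' = 7.6667.
Δq = 9.6667 − 7.6667 = 2; the wedge equals the tax, 12.
The triangle = ½ × 2 × 12 = $12 thousand.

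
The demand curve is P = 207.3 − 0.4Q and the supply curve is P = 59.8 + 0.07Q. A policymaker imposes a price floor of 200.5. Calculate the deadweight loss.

20705.36

Competitive equilibrium: 207.3 − 0.4Q = 59.8 + 0.07Q → Q* = 313.8298, P* = 81.7681.
At the floor P = 200.5, quantity demanded = (207.3 − 200.5)/0.4 = 17.
Sellers' marginal cost at Q' = 17: 59.8 + 0.07·17 = 60.99.
ΔQ = 313.8298 − 17 = 296.8298; wedge = 200.5 − 60.99 = 139.51.
Welfare loss = ½ × 296.8298 × 139.51 = 20705.36.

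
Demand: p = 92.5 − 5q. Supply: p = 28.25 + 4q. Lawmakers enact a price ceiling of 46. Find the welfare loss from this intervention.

32.84

Competitive equilibrium: 92.5 − 5q = 28.25 + 4q → q* = 7.1389, p* = 56.8056.
At the ceiling p = 46, quantity supplied = (46 − 28.25)/4 = 4.4375.
Willingness to pay at q' = 4.4375: 92.5 − 5·4.4375 = 70.3125.
Δq = 7.1389 − 4.4375 = 2.7014; wedge = 70.3125 − 46 = 24.3125.
DWL = ½ × 2.7014 × 24.3125 = 32.84.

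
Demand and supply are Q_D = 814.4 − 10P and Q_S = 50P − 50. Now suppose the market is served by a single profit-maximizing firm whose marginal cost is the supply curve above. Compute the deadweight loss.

5570.41

In inverse form: demand P = 81.44 − 0.1Q, supply P = 1 + 0.02Q.
Competitive equilibrium: 81.44 − 0.1Q = 1 + 0.02Q → Q* = 670.33333, P* = 14.40667.
Marginal revenue: MR = 81.44 − 0.2Q. Set MR = MC: 81.44 − 0.2Q = 1 + 0.02Q → Q_m = 365.63636.
Price P_m = 81.44 − 0.1·365.63636 = 44.87636; MC(Q_m) = 1 + 0.02·365.63636 = 8.31273.
Competitive Q* = 670.33333, so ΔQ = 304.69697; wedge = 44.87636 − 8.31273 = 36.56363.
The triangle = ½ × 304.69697 × 36.56363 = 5570.41.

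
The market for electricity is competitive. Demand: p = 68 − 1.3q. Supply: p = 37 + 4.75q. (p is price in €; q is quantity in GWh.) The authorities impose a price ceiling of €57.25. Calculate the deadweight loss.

Competitive equilibrium: 68 − 1.3q = 37 + 4.75q → q* = 5.124, p* = 61.3388.
At the ceiling p = 57.25, quantity supplied = (57.25 − 37)/4.75 = 4.2632.
Willingness to pay at q' = 4.2632: 68 − 1.3·4.2632 = 62.4578.
Δq = 5.124 − 4.2632 = 0.8608; wedge = 62.4578 − 57.25 = 5.2078.
Welfare loss = ½ × 0.8608 × 5.2078 = €2.24.

€2.24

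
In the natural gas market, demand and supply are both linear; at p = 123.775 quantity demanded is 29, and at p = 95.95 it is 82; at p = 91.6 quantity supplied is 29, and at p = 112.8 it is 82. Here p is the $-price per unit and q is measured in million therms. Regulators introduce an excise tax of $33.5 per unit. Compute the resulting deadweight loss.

Demand slope = (95.95 − 123.775)/(82 − 29) = −0.525, so p = 139 − 0.525q.
Supply slope = (112.8 − 91.6)/(82 − 29) = 0.4, so p = 80 + 0.4q.
Competitive equilibrium: 139 − 0.525q = 80 + 0.4q → q* = 63.7838, p* = 105.5135.
With the tax, the buyer price exceeds the seller price by 33.5: (139 − 0.525q) − (80 + 0.4q) = 33.5 → q' = 27.5676.
Δq = 63.7838 − 27.5676 = 36.2162; the wedge equals the tax, 33.5.
Deadweight loss = ½ × 36.2162 × 33.5 = $606.62 million.

$606.62 million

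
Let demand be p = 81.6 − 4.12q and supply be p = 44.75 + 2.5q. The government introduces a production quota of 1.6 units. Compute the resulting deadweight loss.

Competitive equilibrium: 81.6 − 4.12q = 44.75 + 2.5q → q* = 5.5665, p* = 58.6662.
At q = 1.6: demand price = 81.6 − 4.12·1.6 = 75.008; supply price = 44.75 + 2.5·1.6 = 48.75.
Δq = 5.5665 − 1.6 = 3.9665; wedge = 75.008 − 48.75 = 26.258.
Welfare loss = ½ × 3.9665 × 26.258 = 52.08.

52.08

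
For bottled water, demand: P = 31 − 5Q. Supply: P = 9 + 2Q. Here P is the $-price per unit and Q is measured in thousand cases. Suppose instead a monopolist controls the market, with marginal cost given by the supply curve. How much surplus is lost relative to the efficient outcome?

$6 thousand

Competitive equilibrium: 31 − 5Q = 9 + 2Q → Q* = 3.1429, P* = 15.2857.
Marginal revenue: MR = 31 − 10Q. Set MR = MC: 31 − 10Q = 9 + 2Q → Q_m = 1.8333.
Price P_m = 31 − 5·1.8333 = 21.8335; MC(Q_m) = 9 + 2·1.8333 = 12.6666.
Competitive Q* = 3.1429, so ΔQ = 1.3096; wedge = 21.8335 − 12.6666 = 9.1669.
Deadweight loss = ½ × 1.3096 × 9.1669 = $6 thousand.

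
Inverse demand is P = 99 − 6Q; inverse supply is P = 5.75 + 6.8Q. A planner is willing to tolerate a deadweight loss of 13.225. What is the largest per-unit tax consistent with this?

Competitive equilibrium: 99 − 6Q = 5.75 + 6.8Q → Q* = 7.2852, P* = 55.2891.
A tax t gives ΔQ = t/12.8 and wedge t, so DWL = t²/25.6.
t²/25.6 = 13.225 → t² = 338.56 → t = 18.4.

18.4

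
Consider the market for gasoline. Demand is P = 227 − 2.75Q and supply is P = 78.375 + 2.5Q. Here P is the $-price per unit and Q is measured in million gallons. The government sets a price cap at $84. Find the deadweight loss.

$1782.63 million

Competitive equilibrium: 227 − 2.75Q = 78.375 + 2.5Q → Q* = 28.3095, P* = 149.1488.
At the ceiling P = 84, quantity supplied = (84 − 78.375)/2.5 = 2.25.
Willingness to pay at Q' = 2.25: 227 − 2.75·2.25 = 220.8125.
ΔQ = 28.3095 − 2.25 = 26.0595; wedge = 220.8125 − 84 = 136.8125.
DWL = ½ × 26.0595 × 136.8125 = $1782.63 million.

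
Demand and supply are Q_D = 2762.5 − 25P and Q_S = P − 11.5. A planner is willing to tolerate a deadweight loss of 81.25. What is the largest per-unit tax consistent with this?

13

In inverse form: demand P = 110.5 − 0.04Q, supply P = 11.5 + Q.
Competitive equilibrium: 110.5 − 0.04Q = 11.5 + Q → Q* = 95.1923, P* = 106.6923.
A tax t gives ΔQ = t/1.04 and wedge t, so DWL = t²/2.08.
t²/2.08 = 81.25 → t² = 169 → t = 13.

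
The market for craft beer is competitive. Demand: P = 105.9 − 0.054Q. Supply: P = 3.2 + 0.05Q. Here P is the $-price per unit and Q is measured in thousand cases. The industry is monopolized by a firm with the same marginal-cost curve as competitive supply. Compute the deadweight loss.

Competitive equilibrium: 105.9 − 0.054Q = 3.2 + 0.05Q → Q* = 987.5, P* = 52.575.
Marginal revenue: MR = 105.9 − 0.108Q. Set MR = MC: 105.9 − 0.108Q = 3.2 + 0.05Q → Q_m = 650.
Price P_m = 105.9 − 0.054·650 = 70.8; MC(Q_m) = 3.2 + 0.05·650 = 35.7.
Competitive Q* = 987.5, so ΔQ = 337.5; wedge = 70.8 − 35.7 = 35.1.
Deadweight loss = ½ × 337.5 × 35.1 = $5923.125 thousand.

$5923.125 thousand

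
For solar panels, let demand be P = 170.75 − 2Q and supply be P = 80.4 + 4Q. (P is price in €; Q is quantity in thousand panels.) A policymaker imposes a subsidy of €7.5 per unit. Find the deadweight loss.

€4.69 thousand

Competitive equilibrium: 170.75 − 2Q = 80.4 + 4Q → Q* = 15.0583, P* = 140.6333.
The subsidy lowers effective supply by 7.5: P = 72.9 + 4Q.
New quantity: 170.75 − 2Q = 72.9 + 4Q → Q' = 16.3083.
Overproduction ΔQ = 16.3083 − 15.0583 = 1.25; wedge = subsidy = 7.5.
DWL = ½ × 1.25 × 7.5 = €4.69 thousand.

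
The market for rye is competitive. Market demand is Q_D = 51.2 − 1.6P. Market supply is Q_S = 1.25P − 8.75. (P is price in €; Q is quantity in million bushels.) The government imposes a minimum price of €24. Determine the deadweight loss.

€16.03 million

In inverse form: demand P = 32 − 0.625Q, supply P = 7 + 0.8Q.
Competitive equilibrium: 32 − 0.625Q = 7 + 0.8Q → Q* = 17.5439, P* = 21.0351.
At the floor P = 24, quantity demanded = (32 − 24)/0.625 = 12.8.
Sellers' marginal cost at Q' = 12.8: 7 + 0.8·12.8 = 17.24.
ΔQ = 17.5439 − 12.8 = 4.7439; wedge = 24 − 17.24 = 6.76.
Deadweight loss = ½ × 4.7439 × 6.76 = €16.03 million.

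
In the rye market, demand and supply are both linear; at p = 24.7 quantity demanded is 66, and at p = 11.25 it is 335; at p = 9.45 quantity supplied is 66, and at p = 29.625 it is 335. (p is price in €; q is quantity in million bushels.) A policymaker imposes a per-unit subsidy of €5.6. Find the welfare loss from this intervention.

Demand slope = (11.25 − 24.7)/(335 − 66) = −0.05, so p = 28 − 0.05q.
Supply slope = (29.625 − 9.45)/(335 − 66) = 0.075, so p = 4.5 + 0.075q.
Competitive equilibrium: 28 − 0.05q = 4.5 + 0.075q → q* = 188, p* = 18.6.
The subsidy lowers effective supply by 5.6: p = 0.075q − 1.1.
New quantity: 28 − 0.05q = 0.075q − 1.1 → q' = 232.8.
Overproduction Δq = 232.8 − 188 = 44.8; wedge = subsidy = 5.6.
DWL = ½ × 44.8 × 5.6 = €125.44 million.

€125.44 million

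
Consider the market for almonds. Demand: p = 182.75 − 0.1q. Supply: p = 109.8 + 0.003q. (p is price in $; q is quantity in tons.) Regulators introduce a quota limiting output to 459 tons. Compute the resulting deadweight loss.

Competitive equilibrium: 182.75 − 0.1q = 109.8 + 0.003q → q* = 708.2524, p* = 111.9248.
At q = 459: demand price = 182.75 − 0.1·459 = 136.85; supply price = 109.8 + 0.003·459 = 111.177.
Δq = 708.2524 − 459 = 249.2524; wedge = 136.85 − 111.177 = 25.673.
Deadweight loss = ½ × 249.2524 × 25.673 = $3199.53.

$3199.53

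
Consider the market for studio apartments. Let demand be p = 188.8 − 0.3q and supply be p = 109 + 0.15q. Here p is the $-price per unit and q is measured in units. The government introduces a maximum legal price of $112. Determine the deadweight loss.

$5569.60

Competitive equilibrium: 188.8 − 0.3q = 109 + 0.15q → q* = 177.3333, p* = 135.6.
At the ceiling p = 112, quantity supplied = (112 − 109)/0.15 = 20.
Willingness to pay at q' = 20: 188.8 − 0.3·20 = 182.8.
Δq = 177.3333 − 20 = 157.3333; wedge = 182.8 − 112 = 70.8.
Deadweight loss = ½ × 157.3333 × 70.8 = $5569.60.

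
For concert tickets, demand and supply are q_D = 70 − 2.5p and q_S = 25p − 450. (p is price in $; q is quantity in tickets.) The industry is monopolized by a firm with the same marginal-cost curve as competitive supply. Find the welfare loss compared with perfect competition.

$25.77

In inverse form: demand p = 28 − 0.4q, supply p = 18 + 0.04q.
Competitive equilibrium: 28 − 0.4q = 18 + 0.04q → q* = 22.7273, p* = 18.9091.
Marginal revenue: MR = 28 − 0.8q. Set MR = MC: 28 − 0.8q = 18 + 0.04q → q_m = 11.9048.
Price p_m = 28 − 0.4·11.9048 = 23.2381; MC(q_m) = 18 + 0.04·11.9048 = 18.4762.
Competitive q* = 22.7273, so Δq = 10.8225; wedge = 23.2381 − 18.4762 = 4.7619.
DWL = ½ × 10.8225 × 4.7619 = $25.77.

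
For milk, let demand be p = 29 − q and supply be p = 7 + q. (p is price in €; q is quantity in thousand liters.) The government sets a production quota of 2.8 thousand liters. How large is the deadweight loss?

Competitive equilibrium: 29 − q = 7 + q → q* = 11, p* = 18.
At q = 2.8: demand price = 29 − 1·2.8 = 26.2; supply price = 7 + 1·2.8 = 9.8.
Δq = 11 − 2.8 = 8.2; wedge = 26.2 − 9.8 = 16.4.
The triangle = ½ × 8.2 × 16.4 = €67.24 thousand.

€67.24 thousand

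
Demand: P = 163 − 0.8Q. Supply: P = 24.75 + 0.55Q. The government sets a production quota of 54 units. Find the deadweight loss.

Competitive equilibrium: 163 − 0.8Q = 24.75 + 0.55Q → Q* = 102.4074, P* = 81.0741.
At Q = 54: demand price = 163 − 0.8·54 = 119.8; supply price = 24.75 + 0.55·54 = 54.45.
ΔQ = 102.4074 − 54 = 48.4074; wedge = 119.8 − 54.45 = 65.35.
The triangle = ½ × 48.4074 × 65.35 = 1581.71.

1581.71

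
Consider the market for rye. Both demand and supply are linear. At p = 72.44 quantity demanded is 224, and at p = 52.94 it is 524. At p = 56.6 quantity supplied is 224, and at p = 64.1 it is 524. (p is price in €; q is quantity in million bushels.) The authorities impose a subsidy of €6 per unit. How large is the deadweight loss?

Demand slope = (52.94 − 72.44)/(524 − 224) = −0.065, so p = 87 − 0.065q.
Supply slope = (64.1 − 56.6)/(524 − 224) = 0.025, so p = 51 + 0.025q.
Competitive equilibrium: 87 − 0.065q = 51 + 0.025q → q* = 400, p* = 61.
The subsidy lowers effective supply by 6: p = 45 + 0.025q.
New quantity: 87 − 0.065q = 45 + 0.025q → q' = 466.6667.
Overproduction Δq = 466.6667 − 400 = 66.6667; wedge = subsidy = 6.
Deadweight loss = ½ × 66.6667 × 6 = €200 million.

€200 million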